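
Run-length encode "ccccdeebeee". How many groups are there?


Input: ccccdeebeee
Scanning for consecutive runs:
  Group 1: 'c' x 4 (positions 0-3)
  Group 2: 'd' x 1 (positions 4-4)
  Group 3: 'e' x 2 (positions 5-6)
  Group 4: 'b' x 1 (positions 7-7)
  Group 5: 'e' x 3 (positions 8-10)
Total groups: 5

5


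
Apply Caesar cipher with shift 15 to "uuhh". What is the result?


Caesar cipher: shift "uuhh" by 15
  'u' (pos 20) + 15 = pos 9 = 'j'
  'u' (pos 20) + 15 = pos 9 = 'j'
  'h' (pos 7) + 15 = pos 22 = 'w'
  'h' (pos 7) + 15 = pos 22 = 'w'
Result: jjww

jjww


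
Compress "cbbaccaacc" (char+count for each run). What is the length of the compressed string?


Input: cbbaccaacc
Runs:
  'c' x 1 => "c1"
  'b' x 2 => "b2"
  'a' x 1 => "a1"
  'c' x 2 => "c2"
  'a' x 2 => "a2"
  'c' x 2 => "c2"
Compressed: "c1b2a1c2a2c2"
Compressed length: 12

12


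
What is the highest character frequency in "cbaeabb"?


Input: cbaeabb
Character counts:
  'a': 2
  'b': 3
  'c': 1
  'e': 1
Maximum frequency: 3

3


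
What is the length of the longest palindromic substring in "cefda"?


Input: "cefda"
Checking substrings for palindromes:
  No multi-char palindromic substrings found
Longest palindromic substring: "c" with length 1

1


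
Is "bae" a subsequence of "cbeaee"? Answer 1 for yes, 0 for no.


Check if "bae" is a subsequence of "cbeaee"
Greedy scan:
  Position 0 ('c'): no match needed
  Position 1 ('b'): matches sub[0] = 'b'
  Position 2 ('e'): no match needed
  Position 3 ('a'): matches sub[1] = 'a'
  Position 4 ('e'): matches sub[2] = 'e'
  Position 5 ('e'): no match needed
All 3 characters matched => is a subsequence

1


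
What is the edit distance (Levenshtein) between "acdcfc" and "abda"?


Computing edit distance: "acdcfc" -> "abda"
DP table:
           a    b    d    a
      0    1    2    3    4
  a   1    0    1    2    3
  c   2    1    1    2    3
  d   3    2    2    1    2
  c   4    3    3    2    2
  f   5    4    4    3    3
  c   6    5    5    4    4
Edit distance = dp[6][4] = 4

4


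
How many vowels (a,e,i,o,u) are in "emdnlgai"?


Input: emdnlgai
Checking each character:
  'e' at position 0: vowel (running total: 1)
  'm' at position 1: consonant
  'd' at position 2: consonant
  'n' at position 3: consonant
  'l' at position 4: consonant
  'g' at position 5: consonant
  'a' at position 6: vowel (running total: 2)
  'i' at position 7: vowel (running total: 3)
Total vowels: 3

3


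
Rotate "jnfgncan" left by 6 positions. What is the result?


Input: "jnfgncan", rotate left by 6
First 6 characters: "jnfgnc"
Remaining characters: "an"
Concatenate remaining + first: "an" + "jnfgnc" = "anjnfgnc"

anjnfgnc


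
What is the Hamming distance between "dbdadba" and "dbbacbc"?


Comparing "dbdadba" and "dbbacbc" position by position:
  Position 0: 'd' vs 'd' => same
  Position 1: 'b' vs 'b' => same
  Position 2: 'd' vs 'b' => differ
  Position 3: 'a' vs 'a' => same
  Position 4: 'd' vs 'c' => differ
  Position 5: 'b' vs 'b' => same
  Position 6: 'a' vs 'c' => differ
Total differences (Hamming distance): 3

3


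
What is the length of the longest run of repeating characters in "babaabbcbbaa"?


Input: "babaabbcbbaa"
Scanning for longest run:
  Position 1 ('a'): new char, reset run to 1
  Position 2 ('b'): new char, reset run to 1
  Position 3 ('a'): new char, reset run to 1
  Position 4 ('a'): continues run of 'a', length=2
  Position 5 ('b'): new char, reset run to 1
  Position 6 ('b'): continues run of 'b', length=2
  Position 7 ('c'): new char, reset run to 1
  Position 8 ('b'): new char, reset run to 1
  Position 9 ('b'): continues run of 'b', length=2
  Position 10 ('a'): new char, reset run to 1
  Position 11 ('a'): continues run of 'a', length=2
Longest run: 'a' with length 2

2


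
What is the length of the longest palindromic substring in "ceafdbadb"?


Input: "ceafdbadb"
Checking substrings for palindromes:
  No multi-char palindromic substrings found
Longest palindromic substring: "c" with length 1

1


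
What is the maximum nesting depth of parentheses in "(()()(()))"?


Input: "(()()(()))"
Tracking depth:
  Position 0 '(': depth becomes 1
  Position 1 '(': depth becomes 2
  Position 2 ')': depth becomes 1
  Position 3 '(': depth becomes 2
  Position 4 ')': depth becomes 1
  Position 5 '(': depth becomes 2
  Position 6 '(': depth becomes 3
  Position 7 ')': depth becomes 2
  Position 8 ')': depth becomes 1
  Position 9 ')': depth becomes 0
Maximum depth reached: 3

3


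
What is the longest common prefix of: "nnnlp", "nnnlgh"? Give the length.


Words: nnnlp, nnnlgh
  Position 0: all 'n' => match
  Position 1: all 'n' => match
  Position 2: all 'n' => match
  Position 3: all 'l' => match
  Position 4: ('p', 'g') => mismatch, stop
LCP = "nnnl" (length 4)

4


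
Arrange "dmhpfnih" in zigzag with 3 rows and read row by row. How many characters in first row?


Zigzag "dmhpfnih" into 3 rows:
Placing characters:
  'd' => row 0
  'm' => row 1
  'h' => row 2
  'p' => row 1
  'f' => row 0
  'n' => row 1
  'i' => row 2
  'h' => row 1
Rows:
  Row 0: "df"
  Row 1: "mpnh"
  Row 2: "hi"
First row length: 2

2


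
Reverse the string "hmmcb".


Input: hmmcb
Reading characters right to left:
  Position 4: 'b'
  Position 3: 'c'
  Position 2: 'm'
  Position 1: 'm'
  Position 0: 'h'
Reversed: bcmmh

bcmmh


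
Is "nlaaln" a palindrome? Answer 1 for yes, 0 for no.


Input: nlaaln
Reversed: nlaaln
  Compare pos 0 ('n') with pos 5 ('n'): match
  Compare pos 1 ('l') with pos 4 ('l'): match
  Compare pos 2 ('a') with pos 3 ('a'): match
Result: palindrome

1


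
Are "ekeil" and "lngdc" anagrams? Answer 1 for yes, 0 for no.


Strings: "ekeil", "lngdc"
Sorted first:  eeikl
Sorted second: cdgln
Differ at position 0: 'e' vs 'c' => not anagrams

0


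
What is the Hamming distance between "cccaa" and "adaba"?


Comparing "cccaa" and "adaba" position by position:
  Position 0: 'c' vs 'a' => differ
  Position 1: 'c' vs 'd' => differ
  Position 2: 'c' vs 'a' => differ
  Position 3: 'a' vs 'b' => differ
  Position 4: 'a' vs 'a' => same
Total differences (Hamming distance): 4

4


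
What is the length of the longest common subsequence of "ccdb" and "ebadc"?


LCS of "ccdb" and "ebadc"
DP table:
           e    b    a    d    c
      0    0    0    0    0    0
  c   0    0    0    0    0    1
  c   0    0    0    0    0    1
  d   0    0    0    0    1    1
  b   0    0    1    1    1    1
LCS length = dp[4][5] = 1

1


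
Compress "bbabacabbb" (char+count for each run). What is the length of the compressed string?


Input: bbabacabbb
Runs:
  'b' x 2 => "b2"
  'a' x 1 => "a1"
  'b' x 1 => "b1"
  'a' x 1 => "a1"
  'c' x 1 => "c1"
  'a' x 1 => "a1"
  'b' x 3 => "b3"
Compressed: "b2a1b1a1c1a1b3"
Compressed length: 14

14


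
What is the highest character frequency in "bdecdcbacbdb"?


Input: bdecdcbacbdb
Character counts:
  'a': 1
  'b': 4
  'c': 3
  'd': 3
  'e': 1
Maximum frequency: 4

4


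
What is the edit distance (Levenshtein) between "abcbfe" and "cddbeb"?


Computing edit distance: "abcbfe" -> "cddbeb"
DP table:
           c    d    d    b    e    b
      0    1    2    3    4    5    6
  a   1    1    2    3    4    5    6
  b   2    2    2    3    3    4    5
  c   3    2    3    3    4    4    5
  b   4    3    3    4    3    4    4
  f   5    4    4    4    4    4    5
  e   6    5    5    5    5    4    5
Edit distance = dp[6][6] = 5

5


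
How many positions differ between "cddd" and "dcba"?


Comparing "cddd" and "dcba" position by position:
  Position 0: 'c' vs 'd' => DIFFER
  Position 1: 'd' vs 'c' => DIFFER
  Position 2: 'd' vs 'b' => DIFFER
  Position 3: 'd' vs 'a' => DIFFER
Positions that differ: 4

4


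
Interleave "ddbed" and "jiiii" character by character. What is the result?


Interleaving "ddbed" and "jiiii":
  Position 0: 'd' from first, 'j' from second => "dj"
  Position 1: 'd' from first, 'i' from second => "di"
  Position 2: 'b' from first, 'i' from second => "bi"
  Position 3: 'e' from first, 'i' from second => "ei"
  Position 4: 'd' from first, 'i' from second => "di"
Result: djdibieidi

djdibieidi


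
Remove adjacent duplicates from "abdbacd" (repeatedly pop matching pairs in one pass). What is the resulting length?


Input: abdbacd
Stack-based adjacent duplicate removal:
  Read 'a': push. Stack: a
  Read 'b': push. Stack: ab
  Read 'd': push. Stack: abd
  Read 'b': push. Stack: abdb
  Read 'a': push. Stack: abdba
  Read 'c': push. Stack: abdbac
  Read 'd': push. Stack: abdbacd
Final stack: "abdbacd" (length 7)

7


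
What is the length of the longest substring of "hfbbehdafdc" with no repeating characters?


Input: "hfbbehdafdc"
Sliding window (track last position of each char):
  Position 0 ('h'): window [0,0] length 1 -- new best
  Position 1 ('f'): window [0,1] length 2 -- new best
  Position 2 ('b'): window [0,2] length 3 -- new best
  Position 3 ('b'): repeat (last at 2), move window start to 3
  Position 3 ('b'): window [3,3] length 1
  Position 4 ('e'): window [3,4] length 2
  Position 5 ('h'): window [3,5] length 3
  Position 6 ('d'): window [3,6] length 4 -- new best
  Position 7 ('a'): window [3,7] length 5 -- new best
  Position 8 ('f'): window [3,8] length 6 -- new best
  Position 9 ('d'): repeat (last at 6), move window start to 7
  Position 9 ('d'): window [7,9] length 3
  Position 10 ('c'): window [7,10] length 4
Longest substring with no repeats: "behdaf" with length 6

6


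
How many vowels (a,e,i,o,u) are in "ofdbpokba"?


Input: ofdbpokba
Checking each character:
  'o' at position 0: vowel (running total: 1)
  'f' at position 1: consonant
  'd' at position 2: consonant
  'b' at position 3: consonant
  'p' at position 4: consonant
  'o' at position 5: vowel (running total: 2)
  'k' at position 6: consonant
  'b' at position 7: consonant
  'a' at position 8: vowel (running total: 3)
Total vowels: 3

3


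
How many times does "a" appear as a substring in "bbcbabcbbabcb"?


Searching for "a" in "bbcbabcbbabcb"
Scanning each position:
  Position 0: "b" => no
  Position 1: "b" => no
  Position 2: "c" => no
  Position 3: "b" => no
  Position 4: "a" => MATCH
  Position 5: "b" => no
  Position 6: "c" => no
  Position 7: "b" => no
  Position 8: "b" => no
  Position 9: "a" => MATCH
  Position 10: "b" => no
  Position 11: "c" => no
  Position 12: "b" => no
Total occurrences: 2

2


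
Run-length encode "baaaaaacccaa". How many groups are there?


Input: baaaaaacccaa
Scanning for consecutive runs:
  Group 1: 'b' x 1 (positions 0-0)
  Group 2: 'a' x 6 (positions 1-6)
  Group 3: 'c' x 3 (positions 7-9)
  Group 4: 'a' x 2 (positions 10-11)
Total groups: 4

4


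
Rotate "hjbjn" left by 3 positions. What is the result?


Input: "hjbjn", rotate left by 3
First 3 characters: "hjb"
Remaining characters: "jn"
Concatenate remaining + first: "jn" + "hjb" = "jnhjb"

jnhjb


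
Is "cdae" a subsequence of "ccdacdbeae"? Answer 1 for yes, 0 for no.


Check if "cdae" is a subsequence of "ccdacdbeae"
Greedy scan:
  Position 0 ('c'): matches sub[0] = 'c'
  Position 1 ('c'): no match needed
  Position 2 ('d'): matches sub[1] = 'd'
  Position 3 ('a'): matches sub[2] = 'a'
  Position 4 ('c'): no match needed
  Position 5 ('d'): no match needed
  Position 6 ('b'): no match needed
  Position 7 ('e'): matches sub[3] = 'e'
  Position 8 ('a'): no match needed
  Position 9 ('e'): no match needed
All 4 characters matched => is a subsequence

1


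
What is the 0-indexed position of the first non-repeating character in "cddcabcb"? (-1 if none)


Input: cddcabcb
Character frequencies:
  'a': 1
  'b': 2
  'c': 3
  'd': 2
Scanning left to right for freq == 1:
  Position 0 ('c'): freq=3, skip
  Position 1 ('d'): freq=2, skip
  Position 2 ('d'): freq=2, skip
  Position 3 ('c'): freq=3, skip
  Position 4 ('a'): unique! => answer = 4

4


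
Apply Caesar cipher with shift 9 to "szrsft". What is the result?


Caesar cipher: shift "szrsft" by 9
  's' (pos 18) + 9 = pos 1 = 'b'
  'z' (pos 25) + 9 = pos 8 = 'i'
  'r' (pos 17) + 9 = pos 0 = 'a'
  's' (pos 18) + 9 = pos 1 = 'b'
  'f' (pos 5) + 9 = pos 14 = 'o'
  't' (pos 19) + 9 = pos 2 = 'c'
Result: biaboc

biaboc


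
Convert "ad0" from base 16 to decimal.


Input: "ad0" in base 16
Positional expansion:
  Digit 'a' (value 10) x 16^2 = 2560
  Digit 'd' (value 13) x 16^1 = 208
  Digit '0' (value 0) x 16^0 = 0
Sum = 2768

2768


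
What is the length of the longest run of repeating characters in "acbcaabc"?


Input: "acbcaabc"
Scanning for longest run:
  Position 1 ('c'): new char, reset run to 1
  Position 2 ('b'): new char, reset run to 1
  Position 3 ('c'): new char, reset run to 1
  Position 4 ('a'): new char, reset run to 1
  Position 5 ('a'): continues run of 'a', length=2
  Position 6 ('b'): new char, reset run to 1
  Position 7 ('c'): new char, reset run to 1
Longest run: 'a' with length 2

2


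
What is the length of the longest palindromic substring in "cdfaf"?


Input: "cdfaf"
Checking substrings for palindromes:
  [2:5] "faf" (len 3) => palindrome
Longest palindromic substring: "faf" with length 3

3


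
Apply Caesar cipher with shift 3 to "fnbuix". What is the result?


Caesar cipher: shift "fnbuix" by 3
  'f' (pos 5) + 3 = pos 8 = 'i'
  'n' (pos 13) + 3 = pos 16 = 'q'
  'b' (pos 1) + 3 = pos 4 = 'e'
  'u' (pos 20) + 3 = pos 23 = 'x'
  'i' (pos 8) + 3 = pos 11 = 'l'
  'x' (pos 23) + 3 = pos 0 = 'a'
Result: iqexla

iqexla


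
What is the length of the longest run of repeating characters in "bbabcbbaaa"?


Input: "bbabcbbaaa"
Scanning for longest run:
  Position 1 ('b'): continues run of 'b', length=2
  Position 2 ('a'): new char, reset run to 1
  Position 3 ('b'): new char, reset run to 1
  Position 4 ('c'): new char, reset run to 1
  Position 5 ('b'): new char, reset run to 1
  Position 6 ('b'): continues run of 'b', length=2
  Position 7 ('a'): new char, reset run to 1
  Position 8 ('a'): continues run of 'a', length=2
  Position 9 ('a'): continues run of 'a', length=3
Longest run: 'a' with length 3

3


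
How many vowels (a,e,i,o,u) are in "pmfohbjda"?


Input: pmfohbjda
Checking each character:
  'p' at position 0: consonant
  'm' at position 1: consonant
  'f' at position 2: consonant
  'o' at position 3: vowel (running total: 1)
  'h' at position 4: consonant
  'b' at position 5: consonant
  'j' at position 6: consonant
  'd' at position 7: consonant
  'a' at position 8: vowel (running total: 2)
Total vowels: 2

2


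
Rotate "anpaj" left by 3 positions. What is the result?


Input: "anpaj", rotate left by 3
First 3 characters: "anp"
Remaining characters: "aj"
Concatenate remaining + first: "aj" + "anp" = "ajanp"

ajanp


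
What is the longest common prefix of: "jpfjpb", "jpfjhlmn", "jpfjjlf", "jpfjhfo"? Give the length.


Words: jpfjpb, jpfjhlmn, jpfjjlf, jpfjhfo
  Position 0: all 'j' => match
  Position 1: all 'p' => match
  Position 2: all 'f' => match
  Position 3: all 'j' => match
  Position 4: ('p', 'h', 'j', 'h') => mismatch, stop
LCP = "jpfj" (length 4)

4


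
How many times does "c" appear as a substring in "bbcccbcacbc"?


Searching for "c" in "bbcccbcacbc"
Scanning each position:
  Position 0: "b" => no
  Position 1: "b" => no
  Position 2: "c" => MATCH
  Position 3: "c" => MATCH
  Position 4: "c" => MATCH
  Position 5: "b" => no
  Position 6: "c" => MATCH
  Position 7: "a" => no
  Position 8: "c" => MATCH
  Position 9: "b" => no
  Position 10: "c" => MATCH
Total occurrences: 6

6


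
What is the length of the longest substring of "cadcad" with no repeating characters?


Input: "cadcad"
Sliding window (track last position of each char):
  Position 0 ('c'): window [0,0] length 1 -- new best
  Position 1 ('a'): window [0,1] length 2 -- new best
  Position 2 ('d'): window [0,2] length 3 -- new best
  Position 3 ('c'): repeat (last at 0), move window start to 1
  Position 3 ('c'): window [1,3] length 3
  Position 4 ('a'): repeat (last at 1), move window start to 2
  Position 4 ('a'): window [2,4] length 3
  Position 5 ('d'): repeat (last at 2), move window start to 3
  Position 5 ('d'): window [3,5] length 3
Longest substring with no repeats: "cad" with length 3

3


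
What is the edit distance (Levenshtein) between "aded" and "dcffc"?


Computing edit distance: "aded" -> "dcffc"
DP table:
           d    c    f    f    c
      0    1    2    3    4    5
  a   1    1    2    3    4    5
  d   2    1    2    3    4    5
  e   3    2    2    3    4    5
  d   4    3    3    3    4    5
Edit distance = dp[4][5] = 5

5


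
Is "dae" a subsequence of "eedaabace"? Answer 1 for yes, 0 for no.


Check if "dae" is a subsequence of "eedaabace"
Greedy scan:
  Position 0 ('e'): no match needed
  Position 1 ('e'): no match needed
  Position 2 ('d'): matches sub[0] = 'd'
  Position 3 ('a'): matches sub[1] = 'a'
  Position 4 ('a'): no match needed
  Position 5 ('b'): no match needed
  Position 6 ('a'): no match needed
  Position 7 ('c'): no match needed
  Position 8 ('e'): matches sub[2] = 'e'
All 3 characters matched => is a subsequence

1


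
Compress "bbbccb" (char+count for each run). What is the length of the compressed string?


Input: bbbccb
Runs:
  'b' x 3 => "b3"
  'c' x 2 => "c2"
  'b' x 1 => "b1"
Compressed: "b3c2b1"
Compressed length: 6

6


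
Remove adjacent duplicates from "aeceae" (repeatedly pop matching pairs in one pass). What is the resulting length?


Input: aeceae
Stack-based adjacent duplicate removal:
  Read 'a': push. Stack: a
  Read 'e': push. Stack: ae
  Read 'c': push. Stack: aec
  Read 'e': push. Stack: aece
  Read 'a': push. Stack: aecea
  Read 'e': push. Stack: aeceae
Final stack: "aeceae" (length 6)

6


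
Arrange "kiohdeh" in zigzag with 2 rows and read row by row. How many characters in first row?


Zigzag "kiohdeh" into 2 rows:
Placing characters:
  'k' => row 0
  'i' => row 1
  'o' => row 0
  'h' => row 1
  'd' => row 0
  'e' => row 1
  'h' => row 0
Rows:
  Row 0: "kodh"
  Row 1: "ihe"
First row length: 4

4


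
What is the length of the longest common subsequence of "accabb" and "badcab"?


LCS of "accabb" and "badcab"
DP table:
           b    a    d    c    a    b
      0    0    0    0    0    0    0
  a   0    0    1    1    1    1    1
  c   0    0    1    1    2    2    2
  c   0    0    1    1    2    2    2
  a   0    0    1    1    2    3    3
  b   0    1    1    1    2    3    4
  b   0    1    1    1    2    3    4
LCS length = dp[6][6] = 4

4


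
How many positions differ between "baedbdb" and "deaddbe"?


Comparing "baedbdb" and "deaddbe" position by position:
  Position 0: 'b' vs 'd' => DIFFER
  Position 1: 'a' vs 'e' => DIFFER
  Position 2: 'e' vs 'a' => DIFFER
  Position 3: 'd' vs 'd' => same
  Position 4: 'b' vs 'd' => DIFFER
  Position 5: 'd' vs 'b' => DIFFER
  Position 6: 'b' vs 'e' => DIFFER
Positions that differ: 6

6


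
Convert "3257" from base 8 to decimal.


Input: "3257" in base 8
Positional expansion:
  Digit '3' (value 3) x 8^3 = 1536
  Digit '2' (value 2) x 8^2 = 128
  Digit '5' (value 5) x 8^1 = 40
  Digit '7' (value 7) x 8^0 = 7
Sum = 1711

1711


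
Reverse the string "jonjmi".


Input: jonjmi
Reading characters right to left:
  Position 5: 'i'
  Position 4: 'm'
  Position 3: 'j'
  Position 2: 'n'
  Position 1: 'o'
  Position 0: 'j'
Reversed: imjnoj

imjnoj


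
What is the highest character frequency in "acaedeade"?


Input: acaedeade
Character counts:
  'a': 3
  'c': 1
  'd': 2
  'e': 3
Maximum frequency: 3

3


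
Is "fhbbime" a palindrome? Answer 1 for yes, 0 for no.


Input: fhbbime
Reversed: emibbhf
  Compare pos 0 ('f') with pos 6 ('e'): MISMATCH
  Compare pos 1 ('h') with pos 5 ('m'): MISMATCH
  Compare pos 2 ('b') with pos 4 ('i'): MISMATCH
Result: not a palindrome

0


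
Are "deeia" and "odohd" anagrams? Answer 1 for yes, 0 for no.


Strings: "deeia", "odohd"
Sorted first:  adeei
Sorted second: ddhoo
Differ at position 0: 'a' vs 'd' => not anagrams

0


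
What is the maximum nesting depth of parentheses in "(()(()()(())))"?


Input: "(()(()()(())))"
Tracking depth:
  Position 0 '(': depth becomes 1
  Position 1 '(': depth becomes 2
  Position 2 ')': depth becomes 1
  Position 3 '(': depth becomes 2
  Position 4 '(': depth becomes 3
  Position 5 ')': depth becomes 2
  Position 6 '(': depth becomes 3
  Position 7 ')': depth becomes 2
  Position 8 '(': depth becomes 3
  Position 9 '(': depth becomes 4
  Position 10 ')': depth becomes 3
  Position 11 ')': depth becomes 2
  Position 12 ')': depth becomes 1
  Position 13 ')': depth becomes 0
Maximum depth reached: 4

4


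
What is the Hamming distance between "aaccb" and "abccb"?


Comparing "aaccb" and "abccb" position by position:
  Position 0: 'a' vs 'a' => same
  Position 1: 'a' vs 'b' => differ
  Position 2: 'c' vs 'c' => same
  Position 3: 'c' vs 'c' => same
  Position 4: 'b' vs 'b' => same
Total differences (Hamming distance): 1

1


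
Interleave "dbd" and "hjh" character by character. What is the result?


Interleaving "dbd" and "hjh":
  Position 0: 'd' from first, 'h' from second => "dh"
  Position 1: 'b' from first, 'j' from second => "bj"
  Position 2: 'd' from first, 'h' from second => "dh"
Result: dhbjdh

dhbjdh


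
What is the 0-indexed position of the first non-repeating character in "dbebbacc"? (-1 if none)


Input: dbebbacc
Character frequencies:
  'a': 1
  'b': 3
  'c': 2
  'd': 1
  'e': 1
Scanning left to right for freq == 1:
  Position 0 ('d'): unique! => answer = 0

0


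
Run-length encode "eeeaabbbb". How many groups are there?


Input: eeeaabbbb
Scanning for consecutive runs:
  Group 1: 'e' x 3 (positions 0-2)
  Group 2: 'a' x 2 (positions 3-4)
  Group 3: 'b' x 4 (positions 5-8)
Total groups: 3

3


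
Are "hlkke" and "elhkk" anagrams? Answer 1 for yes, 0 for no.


Strings: "hlkke", "elhkk"
Sorted first:  ehkkl
Sorted second: ehkkl
Sorted forms match => anagrams

1


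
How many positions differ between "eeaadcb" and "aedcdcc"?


Comparing "eeaadcb" and "aedcdcc" position by position:
  Position 0: 'e' vs 'a' => DIFFER
  Position 1: 'e' vs 'e' => same
  Position 2: 'a' vs 'd' => DIFFER
  Position 3: 'a' vs 'c' => DIFFER
  Position 4: 'd' vs 'd' => same
  Position 5: 'c' vs 'c' => same
  Position 6: 'b' vs 'c' => DIFFER
Positions that differ: 4

4


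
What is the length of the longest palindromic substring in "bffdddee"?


Input: "bffdddee"
Checking substrings for palindromes:
  [3:6] "ddd" (len 3) => palindrome
  [1:3] "ff" (len 2) => palindrome
  [3:5] "dd" (len 2) => palindrome
  [4:6] "dd" (len 2) => palindrome
  [6:8] "ee" (len 2) => palindrome
Longest palindromic substring: "ddd" with length 3

3


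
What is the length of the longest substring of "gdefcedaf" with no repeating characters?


Input: "gdefcedaf"
Sliding window (track last position of each char):
  Position 0 ('g'): window [0,0] length 1 -- new best
  Position 1 ('d'): window [0,1] length 2 -- new best
  Position 2 ('e'): window [0,2] length 3 -- new best
  Position 3 ('f'): window [0,3] length 4 -- new best
  Position 4 ('c'): window [0,4] length 5 -- new best
  Position 5 ('e'): repeat (last at 2), move window start to 3
  Position 5 ('e'): window [3,5] length 3
  Position 6 ('d'): window [3,6] length 4
  Position 7 ('a'): window [3,7] length 5
  Position 8 ('f'): repeat (last at 3), move window start to 4
  Position 8 ('f'): window [4,8] length 5
Longest substring with no repeats: "gdefc" with length 5

5


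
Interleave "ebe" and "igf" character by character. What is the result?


Interleaving "ebe" and "igf":
  Position 0: 'e' from first, 'i' from second => "ei"
  Position 1: 'b' from first, 'g' from second => "bg"
  Position 2: 'e' from first, 'f' from second => "ef"
Result: eibgef

eibgef


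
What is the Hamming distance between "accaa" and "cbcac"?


Comparing "accaa" and "cbcac" position by position:
  Position 0: 'a' vs 'c' => differ
  Position 1: 'c' vs 'b' => differ
  Position 2: 'c' vs 'c' => same
  Position 3: 'a' vs 'a' => same
  Position 4: 'a' vs 'c' => differ
Total differences (Hamming distance): 3

3


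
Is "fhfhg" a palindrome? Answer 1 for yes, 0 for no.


Input: fhfhg
Reversed: ghfhf
  Compare pos 0 ('f') with pos 4 ('g'): MISMATCH
  Compare pos 1 ('h') with pos 3 ('h'): match
Result: not a palindrome

0


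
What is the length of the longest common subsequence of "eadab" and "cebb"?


LCS of "eadab" and "cebb"
DP table:
           c    e    b    b
      0    0    0    0    0
  e   0    0    1    1    1
  a   0    0    1    1    1
  d   0    0    1    1    1
  a   0    0    1    1    1
  b   0    0    1    2    2
LCS length = dp[5][4] = 2

2


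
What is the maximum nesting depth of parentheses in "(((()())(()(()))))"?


Input: "(((()())(()(()))))"
Tracking depth:
  Position 0 '(': depth becomes 1
  Position 1 '(': depth becomes 2
  Position 2 '(': depth becomes 3
  Position 3 '(': depth becomes 4
  Position 4 ')': depth becomes 3
  Position 5 '(': depth becomes 4
  Position 6 ')': depth becomes 3
  Position 7 ')': depth becomes 2
  Position 8 '(': depth becomes 3
  Position 9 '(': depth becomes 4
  Position 10 ')': depth becomes 3
  Position 11 '(': depth becomes 4
  Position 12 '(': depth becomes 5
  Position 13 ')': depth becomes 4
  Position 14 ')': depth becomes 3
  Position 15 ')': depth becomes 2
  Position 16 ')': depth becomes 1
  Position 17 ')': depth becomes 0
Maximum depth reached: 5

5


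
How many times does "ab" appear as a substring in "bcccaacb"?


Searching for "ab" in "bcccaacb"
Scanning each position:
  Position 0: "bc" => no
  Position 1: "cc" => no
  Position 2: "cc" => no
  Position 3: "ca" => no
  Position 4: "aa" => no
  Position 5: "ac" => no
  Position 6: "cb" => no
Total occurrences: 0

0


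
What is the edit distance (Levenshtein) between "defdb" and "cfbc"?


Computing edit distance: "defdb" -> "cfbc"
DP table:
           c    f    b    c
      0    1    2    3    4
  d   1    1    2    3    4
  e   2    2    2    3    4
  f   3    3    2    3    4
  d   4    4    3    3    4
  b   5    5    4    3    4
Edit distance = dp[5][4] = 4

4


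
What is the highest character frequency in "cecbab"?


Input: cecbab
Character counts:
  'a': 1
  'b': 2
  'c': 2
  'e': 1
Maximum frequency: 2

2


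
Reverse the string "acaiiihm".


Input: acaiiihm
Reading characters right to left:
  Position 7: 'm'
  Position 6: 'h'
  Position 5: 'i'
  Position 4: 'i'
  Position 3: 'i'
  Position 2: 'a'
  Position 1: 'c'
  Position 0: 'a'
Reversed: mhiiiaca

mhiiiaca


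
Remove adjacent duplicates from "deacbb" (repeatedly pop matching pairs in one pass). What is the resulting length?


Input: deacbb
Stack-based adjacent duplicate removal:
  Read 'd': push. Stack: d
  Read 'e': push. Stack: de
  Read 'a': push. Stack: dea
  Read 'c': push. Stack: deac
  Read 'b': push. Stack: deacb
  Read 'b': matches stack top 'b' => pop. Stack: deac
Final stack: "deac" (length 4)

4


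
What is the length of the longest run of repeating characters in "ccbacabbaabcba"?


Input: "ccbacabbaabcba"
Scanning for longest run:
  Position 1 ('c'): continues run of 'c', length=2
  Position 2 ('b'): new char, reset run to 1
  Position 3 ('a'): new char, reset run to 1
  Position 4 ('c'): new char, reset run to 1
  Position 5 ('a'): new char, reset run to 1
  Position 6 ('b'): new char, reset run to 1
  Position 7 ('b'): continues run of 'b', length=2
  Position 8 ('a'): new char, reset run to 1
  Position 9 ('a'): continues run of 'a', length=2
  Position 10 ('b'): new char, reset run to 1
  Position 11 ('c'): new char, reset run to 1
  Position 12 ('b'): new char, reset run to 1
  Position 13 ('a'): new char, reset run to 1
Longest run: 'c' with length 2

2


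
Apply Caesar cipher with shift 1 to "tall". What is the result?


Caesar cipher: shift "tall" by 1
  't' (pos 19) + 1 = pos 20 = 'u'
  'a' (pos 0) + 1 = pos 1 = 'b'
  'l' (pos 11) + 1 = pos 12 = 'm'
  'l' (pos 11) + 1 = pos 12 = 'm'
Result: ubmm

ubmm


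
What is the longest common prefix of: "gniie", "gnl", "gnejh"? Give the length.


Words: gniie, gnl, gnejh
  Position 0: all 'g' => match
  Position 1: all 'n' => match
  Position 2: ('i', 'l', 'e') => mismatch, stop
LCP = "gn" (length 2)

2


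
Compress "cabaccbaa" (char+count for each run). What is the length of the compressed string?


Input: cabaccbaa
Runs:
  'c' x 1 => "c1"
  'a' x 1 => "a1"
  'b' x 1 => "b1"
  'a' x 1 => "a1"
  'c' x 2 => "c2"
  'b' x 1 => "b1"
  'a' x 2 => "a2"
Compressed: "c1a1b1a1c2b1a2"
Compressed length: 14

14


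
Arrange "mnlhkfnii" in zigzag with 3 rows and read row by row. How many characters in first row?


Zigzag "mnlhkfnii" into 3 rows:
Placing characters:
  'm' => row 0
  'n' => row 1
  'l' => row 2
  'h' => row 1
  'k' => row 0
  'f' => row 1
  'n' => row 2
  'i' => row 1
  'i' => row 0
Rows:
  Row 0: "mki"
  Row 1: "nhfi"
  Row 2: "ln"
First row length: 3

3


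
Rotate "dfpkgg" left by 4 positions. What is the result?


Input: "dfpkgg", rotate left by 4
First 4 characters: "dfpk"
Remaining characters: "gg"
Concatenate remaining + first: "gg" + "dfpk" = "ggdfpk"

ggdfpk


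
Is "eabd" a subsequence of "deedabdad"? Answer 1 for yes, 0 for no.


Check if "eabd" is a subsequence of "deedabdad"
Greedy scan:
  Position 0 ('d'): no match needed
  Position 1 ('e'): matches sub[0] = 'e'
  Position 2 ('e'): no match needed
  Position 3 ('d'): no match needed
  Position 4 ('a'): matches sub[1] = 'a'
  Position 5 ('b'): matches sub[2] = 'b'
  Position 6 ('d'): matches sub[3] = 'd'
  Position 7 ('a'): no match needed
  Position 8 ('d'): no match needed
All 4 characters matched => is a subsequence

1


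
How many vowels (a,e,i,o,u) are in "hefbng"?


Input: hefbng
Checking each character:
  'h' at position 0: consonant
  'e' at position 1: vowel (running total: 1)
  'f' at position 2: consonant
  'b' at position 3: consonant
  'n' at position 4: consonant
  'g' at position 5: consonant
Total vowels: 1

1


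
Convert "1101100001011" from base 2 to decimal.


Input: "1101100001011" in base 2
Positional expansion:
  Digit '1' (value 1) x 2^12 = 4096
  Digit '1' (value 1) x 2^11 = 2048
  Digit '0' (value 0) x 2^10 = 0
  Digit '1' (value 1) x 2^9 = 512
  Digit '1' (value 1) x 2^8 = 256
  Digit '0' (value 0) x 2^7 = 0
  Digit '0' (value 0) x 2^6 = 0
  Digit '0' (value 0) x 2^5 = 0
  Digit '0' (value 0) x 2^4 = 0
  Digit '1' (value 1) x 2^3 = 8
  Digit '0' (value 0) x 2^2 = 0
  Digit '1' (value 1) x 2^1 = 2
  Digit '1' (value 1) x 2^0 = 1
Sum = 6923

6923


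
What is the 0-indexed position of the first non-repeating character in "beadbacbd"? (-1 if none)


Input: beadbacbd
Character frequencies:
  'a': 2
  'b': 3
  'c': 1
  'd': 2
  'e': 1
Scanning left to right for freq == 1:
  Position 0 ('b'): freq=3, skip
  Position 1 ('e'): unique! => answer = 1

1


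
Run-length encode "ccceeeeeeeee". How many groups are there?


Input: ccceeeeeeeee
Scanning for consecutive runs:
  Group 1: 'c' x 3 (positions 0-2)
  Group 2: 'e' x 9 (positions 3-11)
Total groups: 2

2


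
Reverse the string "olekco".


Input: olekco
Reading characters right to left:
  Position 5: 'o'
  Position 4: 'c'
  Position 3: 'k'
  Position 2: 'e'
  Position 1: 'l'
  Position 0: 'o'
Reversed: ockelo

ockelo


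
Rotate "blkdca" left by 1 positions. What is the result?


Input: "blkdca", rotate left by 1
First 1 characters: "b"
Remaining characters: "lkdca"
Concatenate remaining + first: "lkdca" + "b" = "lkdcab"

lkdcab


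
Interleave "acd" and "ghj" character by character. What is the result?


Interleaving "acd" and "ghj":
  Position 0: 'a' from first, 'g' from second => "ag"
  Position 1: 'c' from first, 'h' from second => "ch"
  Position 2: 'd' from first, 'j' from second => "dj"
Result: agchdj

agchdj


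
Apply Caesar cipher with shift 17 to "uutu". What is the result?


Caesar cipher: shift "uutu" by 17
  'u' (pos 20) + 17 = pos 11 = 'l'
  'u' (pos 20) + 17 = pos 11 = 'l'
  't' (pos 19) + 17 = pos 10 = 'k'
  'u' (pos 20) + 17 = pos 11 = 'l'
Result: llkl

llkl


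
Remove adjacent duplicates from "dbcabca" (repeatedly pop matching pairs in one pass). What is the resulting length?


Input: dbcabca
Stack-based adjacent duplicate removal:
  Read 'd': push. Stack: d
  Read 'b': push. Stack: db
  Read 'c': push. Stack: dbc
  Read 'a': push. Stack: dbca
  Read 'b': push. Stack: dbcab
  Read 'c': push. Stack: dbcabc
  Read 'a': push. Stack: dbcabca
Final stack: "dbcabca" (length 7)

7


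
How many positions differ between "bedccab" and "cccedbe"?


Comparing "bedccab" and "cccedbe" position by position:
  Position 0: 'b' vs 'c' => DIFFER
  Position 1: 'e' vs 'c' => DIFFER
  Position 2: 'd' vs 'c' => DIFFER
  Position 3: 'c' vs 'e' => DIFFER
  Position 4: 'c' vs 'd' => DIFFER
  Position 5: 'a' vs 'b' => DIFFER
  Position 6: 'b' vs 'e' => DIFFER
Positions that differ: 7

7


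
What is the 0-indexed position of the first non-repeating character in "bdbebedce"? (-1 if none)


Input: bdbebedce
Character frequencies:
  'b': 3
  'c': 1
  'd': 2
  'e': 3
Scanning left to right for freq == 1:
  Position 0 ('b'): freq=3, skip
  Position 1 ('d'): freq=2, skip
  Position 2 ('b'): freq=3, skip
  Position 3 ('e'): freq=3, skip
  Position 4 ('b'): freq=3, skip
  Position 5 ('e'): freq=3, skip
  Position 6 ('d'): freq=2, skip
  Position 7 ('c'): unique! => answer = 7

7


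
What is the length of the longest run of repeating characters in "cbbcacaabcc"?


Input: "cbbcacaabcc"
Scanning for longest run:
  Position 1 ('b'): new char, reset run to 1
  Position 2 ('b'): continues run of 'b', length=2
  Position 3 ('c'): new char, reset run to 1
  Position 4 ('a'): new char, reset run to 1
  Position 5 ('c'): new char, reset run to 1
  Position 6 ('a'): new char, reset run to 1
  Position 7 ('a'): continues run of 'a', length=2
  Position 8 ('b'): new char, reset run to 1
  Position 9 ('c'): new char, reset run to 1
  Position 10 ('c'): continues run of 'c', length=2
Longest run: 'b' with length 2

2


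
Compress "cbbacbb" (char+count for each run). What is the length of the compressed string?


Input: cbbacbb
Runs:
  'c' x 1 => "c1"
  'b' x 2 => "b2"
  'a' x 1 => "a1"
  'c' x 1 => "c1"
  'b' x 2 => "b2"
Compressed: "c1b2a1c1b2"
Compressed length: 10

10


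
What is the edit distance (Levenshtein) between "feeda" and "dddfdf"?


Computing edit distance: "feeda" -> "dddfdf"
DP table:
           d    d    d    f    d    f
      0    1    2    3    4    5    6
  f   1    1    2    3    3    4    5
  e   2    2    2    3    4    4    5
  e   3    3    3    3    4    5    5
  d   4    3    3    3    4    4    5
  a   5    4    4    4    4    5    5
Edit distance = dp[5][6] = 5

5


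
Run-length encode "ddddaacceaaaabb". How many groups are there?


Input: ddddaacceaaaabb
Scanning for consecutive runs:
  Group 1: 'd' x 4 (positions 0-3)
  Group 2: 'a' x 2 (positions 4-5)
  Group 3: 'c' x 2 (positions 6-7)
  Group 4: 'e' x 1 (positions 8-8)
  Group 5: 'a' x 4 (positions 9-12)
  Group 6: 'b' x 2 (positions 13-14)
Total groups: 6

6


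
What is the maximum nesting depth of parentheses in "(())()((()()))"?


Input: "(())()((()()))"
Tracking depth:
  Position 0 '(': depth becomes 1
  Position 1 '(': depth becomes 2
  Position 2 ')': depth becomes 1
  Position 3 ')': depth becomes 0
  Position 4 '(': depth becomes 1
  Position 5 ')': depth becomes 0
  Position 6 '(': depth becomes 1
  Position 7 '(': depth becomes 2
  Position 8 '(': depth becomes 3
  Position 9 ')': depth becomes 2
  Position 10 '(': depth becomes 3
  Position 11 ')': depth becomes 2
  Position 12 ')': depth becomes 1
  Position 13 ')': depth becomes 0
Maximum depth reached: 3

3


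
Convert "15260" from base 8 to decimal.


Input: "15260" in base 8
Positional expansion:
  Digit '1' (value 1) x 8^4 = 4096
  Digit '5' (value 5) x 8^3 = 2560
  Digit '2' (value 2) x 8^2 = 128
  Digit '6' (value 6) x 8^1 = 48
  Digit '0' (value 0) x 8^0 = 0
Sum = 6832

6832


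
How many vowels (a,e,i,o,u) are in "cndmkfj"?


Input: cndmkfj
Checking each character:
  'c' at position 0: consonant
  'n' at position 1: consonant
  'd' at position 2: consonant
  'm' at position 3: consonant
  'k' at position 4: consonant
  'f' at position 5: consonant
  'j' at position 6: consonant
Total vowels: 0

0


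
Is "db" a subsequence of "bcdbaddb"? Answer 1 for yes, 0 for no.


Check if "db" is a subsequence of "bcdbaddb"
Greedy scan:
  Position 0 ('b'): no match needed
  Position 1 ('c'): no match needed
  Position 2 ('d'): matches sub[0] = 'd'
  Position 3 ('b'): matches sub[1] = 'b'
  Position 4 ('a'): no match needed
  Position 5 ('d'): no match needed
  Position 6 ('d'): no match needed
  Position 7 ('b'): no match needed
All 2 characters matched => is a subsequence

1


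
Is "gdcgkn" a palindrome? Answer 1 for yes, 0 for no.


Input: gdcgkn
Reversed: nkgcdg
  Compare pos 0 ('g') with pos 5 ('n'): MISMATCH
  Compare pos 1 ('d') with pos 4 ('k'): MISMATCH
  Compare pos 2 ('c') with pos 3 ('g'): MISMATCH
Result: not a palindrome

0


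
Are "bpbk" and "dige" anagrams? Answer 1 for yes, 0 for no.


Strings: "bpbk", "dige"
Sorted first:  bbkp
Sorted second: degi
Differ at position 0: 'b' vs 'd' => not anagrams

0


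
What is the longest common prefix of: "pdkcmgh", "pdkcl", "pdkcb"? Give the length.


Words: pdkcmgh, pdkcl, pdkcb
  Position 0: all 'p' => match
  Position 1: all 'd' => match
  Position 2: all 'k' => match
  Position 3: all 'c' => match
  Position 4: ('m', 'l', 'b') => mismatch, stop
LCP = "pdkc" (length 4)

4


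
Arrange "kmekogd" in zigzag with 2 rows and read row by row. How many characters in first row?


Zigzag "kmekogd" into 2 rows:
Placing characters:
  'k' => row 0
  'm' => row 1
  'e' => row 0
  'k' => row 1
  'o' => row 0
  'g' => row 1
  'd' => row 0
Rows:
  Row 0: "keod"
  Row 1: "mkg"
First row length: 4

4


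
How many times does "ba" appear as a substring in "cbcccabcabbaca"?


Searching for "ba" in "cbcccabcabbaca"
Scanning each position:
  Position 0: "cb" => no
  Position 1: "bc" => no
  Position 2: "cc" => no
  Position 3: "cc" => no
  Position 4: "ca" => no
  Position 5: "ab" => no
  Position 6: "bc" => no
  Position 7: "ca" => no
  Position 8: "ab" => no
  Position 9: "bb" => no
  Position 10: "ba" => MATCH
  Position 11: "ac" => no
  Position 12: "ca" => no
Total occurrences: 1

1


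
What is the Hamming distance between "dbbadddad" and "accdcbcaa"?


Comparing "dbbadddad" and "accdcbcaa" position by position:
  Position 0: 'd' vs 'a' => differ
  Position 1: 'b' vs 'c' => differ
  Position 2: 'b' vs 'c' => differ
  Position 3: 'a' vs 'd' => differ
  Position 4: 'd' vs 'c' => differ
  Position 5: 'd' vs 'b' => differ
  Position 6: 'd' vs 'c' => differ
  Position 7: 'a' vs 'a' => same
  Position 8: 'd' vs 'a' => differ
Total differences (Hamming distance): 8

8


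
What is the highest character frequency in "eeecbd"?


Input: eeecbd
Character counts:
  'b': 1
  'c': 1
  'd': 1
  'e': 3
Maximum frequency: 3

3


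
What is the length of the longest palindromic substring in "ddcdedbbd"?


Input: "ddcdedbbd"
Checking substrings for palindromes:
  [5:9] "dbbd" (len 4) => palindrome
  [1:4] "dcd" (len 3) => palindrome
  [3:6] "ded" (len 3) => palindrome
  [0:2] "dd" (len 2) => palindrome
  [6:8] "bb" (len 2) => palindrome
Longest palindromic substring: "dbbd" with length 4

4


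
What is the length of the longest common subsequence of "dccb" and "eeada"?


LCS of "dccb" and "eeada"
DP table:
           e    e    a    d    a
      0    0    0    0    0    0
  d   0    0    0    0    1    1
  c   0    0    0    0    1    1
  c   0    0    0    0    1    1
  b   0    0    0    0    1    1
LCS length = dp[4][5] = 1

1


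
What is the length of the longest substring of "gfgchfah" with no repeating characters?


Input: "gfgchfah"
Sliding window (track last position of each char):
  Position 0 ('g'): window [0,0] length 1 -- new best
  Position 1 ('f'): window [0,1] length 2 -- new best
  Position 2 ('g'): repeat (last at 0), move window start to 1
  Position 2 ('g'): window [1,2] length 2
  Position 3 ('c'): window [1,3] length 3 -- new best
  Position 4 ('h'): window [1,4] length 4 -- new best
  Position 5 ('f'): repeat (last at 1), move window start to 2
  Position 5 ('f'): window [2,5] length 4
  Position 6 ('a'): window [2,6] length 5 -- new best
  Position 7 ('h'): repeat (last at 4), move window start to 5
  Position 7 ('h'): window [5,7] length 3
Longest substring with no repeats: "gchfa" with length 5

5
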